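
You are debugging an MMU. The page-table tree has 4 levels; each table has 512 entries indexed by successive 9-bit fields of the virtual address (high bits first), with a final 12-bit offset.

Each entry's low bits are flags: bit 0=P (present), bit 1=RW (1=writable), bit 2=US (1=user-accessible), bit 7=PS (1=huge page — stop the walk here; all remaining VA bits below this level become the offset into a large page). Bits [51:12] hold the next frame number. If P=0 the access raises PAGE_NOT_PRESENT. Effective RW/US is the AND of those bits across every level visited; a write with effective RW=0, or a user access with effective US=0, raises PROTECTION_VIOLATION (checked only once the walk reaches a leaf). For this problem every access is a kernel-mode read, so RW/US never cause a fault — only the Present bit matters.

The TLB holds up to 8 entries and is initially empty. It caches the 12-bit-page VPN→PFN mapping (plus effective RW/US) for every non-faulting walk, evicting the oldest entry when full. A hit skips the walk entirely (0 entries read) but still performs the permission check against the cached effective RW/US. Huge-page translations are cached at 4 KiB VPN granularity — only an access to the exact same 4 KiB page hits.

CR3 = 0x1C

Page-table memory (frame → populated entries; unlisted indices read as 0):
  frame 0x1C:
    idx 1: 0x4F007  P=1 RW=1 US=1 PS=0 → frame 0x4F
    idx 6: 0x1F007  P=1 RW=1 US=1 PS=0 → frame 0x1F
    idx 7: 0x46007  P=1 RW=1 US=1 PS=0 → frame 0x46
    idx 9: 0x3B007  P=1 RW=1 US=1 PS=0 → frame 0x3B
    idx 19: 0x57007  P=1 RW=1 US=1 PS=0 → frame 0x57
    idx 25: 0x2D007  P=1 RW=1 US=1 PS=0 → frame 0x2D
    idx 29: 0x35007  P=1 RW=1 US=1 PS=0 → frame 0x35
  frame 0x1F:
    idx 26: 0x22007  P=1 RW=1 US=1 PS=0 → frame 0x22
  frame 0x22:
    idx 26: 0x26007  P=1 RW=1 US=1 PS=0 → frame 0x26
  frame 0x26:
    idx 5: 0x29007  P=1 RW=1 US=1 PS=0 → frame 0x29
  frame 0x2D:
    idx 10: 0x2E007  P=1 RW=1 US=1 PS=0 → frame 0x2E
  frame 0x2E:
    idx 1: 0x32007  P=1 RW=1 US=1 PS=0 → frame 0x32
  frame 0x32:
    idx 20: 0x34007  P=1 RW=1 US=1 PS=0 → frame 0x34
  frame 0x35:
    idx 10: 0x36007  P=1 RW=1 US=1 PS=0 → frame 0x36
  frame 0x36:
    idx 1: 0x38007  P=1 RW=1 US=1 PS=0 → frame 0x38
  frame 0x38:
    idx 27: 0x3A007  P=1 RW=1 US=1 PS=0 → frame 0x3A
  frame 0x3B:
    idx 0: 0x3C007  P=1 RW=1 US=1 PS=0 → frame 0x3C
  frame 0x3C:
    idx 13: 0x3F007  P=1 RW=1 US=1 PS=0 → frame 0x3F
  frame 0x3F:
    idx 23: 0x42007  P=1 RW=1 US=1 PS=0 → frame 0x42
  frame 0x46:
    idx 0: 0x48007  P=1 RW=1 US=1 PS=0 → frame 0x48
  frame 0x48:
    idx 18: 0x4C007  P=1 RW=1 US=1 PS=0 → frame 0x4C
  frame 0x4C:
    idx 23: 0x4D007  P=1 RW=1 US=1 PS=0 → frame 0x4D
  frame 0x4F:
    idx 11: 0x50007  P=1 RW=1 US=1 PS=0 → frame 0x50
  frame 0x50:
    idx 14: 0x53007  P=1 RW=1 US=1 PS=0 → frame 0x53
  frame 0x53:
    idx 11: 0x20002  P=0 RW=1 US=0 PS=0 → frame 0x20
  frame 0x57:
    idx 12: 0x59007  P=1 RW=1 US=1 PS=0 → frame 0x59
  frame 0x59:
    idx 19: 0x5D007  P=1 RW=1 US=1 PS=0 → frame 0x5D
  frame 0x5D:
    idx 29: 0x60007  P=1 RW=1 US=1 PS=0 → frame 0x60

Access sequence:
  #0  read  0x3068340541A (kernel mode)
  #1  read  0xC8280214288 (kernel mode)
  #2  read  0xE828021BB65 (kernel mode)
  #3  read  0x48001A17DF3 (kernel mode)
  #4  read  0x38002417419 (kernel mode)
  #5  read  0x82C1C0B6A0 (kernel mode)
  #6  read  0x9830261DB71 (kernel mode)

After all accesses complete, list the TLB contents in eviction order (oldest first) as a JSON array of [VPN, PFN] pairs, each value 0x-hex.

Per-access translation:
#0 VA=0x3068340541A (r,kernel):
  L0 @0x1C[6] → 0x1F007  P=1,RW=1,US=1,PS=0
  L1 @0x1F[26] → 0x22007  P=1,RW=1,US=1,PS=0
  L2 @0x22[26] → 0x26007  P=1,RW=1,US=1,PS=0
  L3 @0x26[5] → 0x29007  P=1,RW=1,US=1,PS=0
  ✓ 0x2941A  — 4 lookups
#1 VA=0xC8280214288 (r,kernel):
  L0 @0x1C[25] → 0x2D007  P=1,RW=1,US=1,PS=0
  L1 @0x2D[10] → 0x2E007  P=1,RW=1,US=1,PS=0
  L2 @0x2E[1] → 0x32007  P=1,RW=1,US=1,PS=0
  L3 @0x32[20] → 0x34007  P=1,RW=1,US=1,PS=0
  ✓ 0x34288  — 4 lookups
#2 VA=0xE828021BB65 (r,kernel):
  L0 @0x1C[29] → 0x35007  P=1,RW=1,US=1,PS=0
  L1 @0x35[10] → 0x36007  P=1,RW=1,US=1,PS=0
  L2 @0x36[1] → 0x38007  P=1,RW=1,US=1,PS=0
  L3 @0x38[27] → 0x3A007  P=1,RW=1,US=1,PS=0
  ✓ 0x3AB65  — 4 lookups
#3 VA=0x48001A17DF3 (r,kernel):
  L0 @0x1C[9] → 0x3B007  P=1,RW=1,US=1,PS=0
  L1 @0x3B[0] → 0x3C007  P=1,RW=1,US=1,PS=0
  L2 @0x3C[13] → 0x3F007  P=1,RW=1,US=1,PS=0
  L3 @0x3F[23] → 0x42007  P=1,RW=1,US=1,PS=0
  ✓ 0x42DF3  — 4 lookups
#4 VA=0x38002417419 (r,kernel):
  L0 @0x1C[7] → 0x46007  P=1,RW=1,US=1,PS=0
  L1 @0x46[0] → 0x48007  P=1,RW=1,US=1,PS=0
  L2 @0x48[18] → 0x4C007  P=1,RW=1,US=1,PS=0
  L3 @0x4C[23] → 0x4D007  P=1,RW=1,US=1,PS=0
  ✓ 0x4D419  — 4 lookups
#5 VA=0x82C1C0B6A0 (r,kernel):
  L0 @0x1C[1] → 0x4F007  P=1,RW=1,US=1,PS=0
  L1 @0x4F[11] → 0x50007  P=1,RW=1,US=1,PS=0
  L2 @0x50[14] → 0x53007  P=1,RW=1,US=1,PS=0
  L3 @0x53[11] → 0x20002  P=0,RW=1,US=0,PS=0
  ✗ PAGE_NOT_PRESENT  [4 reads]
#6 VA=0x9830261DB71 (r,kernel):
  L0 @0x1C[19] → 0x57007  P=1,RW=1,US=1,PS=0
  L1 @0x57[12] → 0x59007  P=1,RW=1,US=1,PS=0
  L2 @0x59[19] → 0x5D007  P=1,RW=1,US=1,PS=0
  L3 @0x5D[29] → 0x60007  P=1,RW=1,US=1,PS=0
  ✓ 0x60B71  — 4 lookups

TLB: [["0x30683405", "0x29"], ["0xC8280214", "0x34"], ["0xE828021B", "0x3A"], ["0x48001A17", "0x42"], ["0x38002417", "0x4D"], ["0x9830261D", "0x60"]]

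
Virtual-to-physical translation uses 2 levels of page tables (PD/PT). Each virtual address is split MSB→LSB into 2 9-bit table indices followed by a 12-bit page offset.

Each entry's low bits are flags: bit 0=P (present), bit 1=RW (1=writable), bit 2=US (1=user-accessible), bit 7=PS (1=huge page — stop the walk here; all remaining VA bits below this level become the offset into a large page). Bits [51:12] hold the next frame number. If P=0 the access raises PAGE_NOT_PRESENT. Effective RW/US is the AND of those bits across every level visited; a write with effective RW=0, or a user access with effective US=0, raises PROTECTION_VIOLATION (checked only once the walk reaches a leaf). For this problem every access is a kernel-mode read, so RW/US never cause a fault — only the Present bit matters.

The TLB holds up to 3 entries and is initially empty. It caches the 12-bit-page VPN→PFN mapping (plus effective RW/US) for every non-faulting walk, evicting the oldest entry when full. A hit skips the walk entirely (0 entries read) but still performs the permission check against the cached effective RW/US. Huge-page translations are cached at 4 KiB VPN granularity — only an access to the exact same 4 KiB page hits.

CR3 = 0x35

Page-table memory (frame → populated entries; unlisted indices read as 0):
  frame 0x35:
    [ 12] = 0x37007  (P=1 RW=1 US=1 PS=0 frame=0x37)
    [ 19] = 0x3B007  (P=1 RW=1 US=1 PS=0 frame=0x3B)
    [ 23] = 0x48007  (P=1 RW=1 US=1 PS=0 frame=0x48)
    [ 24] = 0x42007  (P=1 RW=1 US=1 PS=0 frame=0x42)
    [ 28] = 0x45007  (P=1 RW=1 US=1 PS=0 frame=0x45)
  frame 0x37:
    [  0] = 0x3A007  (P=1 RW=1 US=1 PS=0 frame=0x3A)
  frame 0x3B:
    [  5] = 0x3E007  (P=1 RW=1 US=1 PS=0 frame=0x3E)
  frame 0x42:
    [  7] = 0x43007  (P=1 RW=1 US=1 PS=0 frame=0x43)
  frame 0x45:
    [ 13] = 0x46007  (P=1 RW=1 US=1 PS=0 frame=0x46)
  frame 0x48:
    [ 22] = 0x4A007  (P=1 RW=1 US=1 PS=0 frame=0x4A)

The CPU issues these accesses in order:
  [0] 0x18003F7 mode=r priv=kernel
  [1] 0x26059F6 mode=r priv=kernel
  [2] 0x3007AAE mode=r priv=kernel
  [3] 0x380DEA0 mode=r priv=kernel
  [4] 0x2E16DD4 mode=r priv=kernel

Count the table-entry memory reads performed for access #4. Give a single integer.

Walk each access:
#0 VA=0x18003F7 (r,kernel):
  lvl0: tbl 0x35, slot 12 ⇒ 0x37007 (P1/RW1/US1/PS0)
  lvl1: tbl 0x37, slot 0 ⇒ 0x3A007 (P1/RW1/US1/PS0)
  ✓ 0x3A3F7  — 2 lookups
#1 VA=0x26059F6 (r,kernel):
  lvl0: tbl 0x35, slot 19 ⇒ 0x3B007 (P1/RW1/US1/PS0)
  lvl1: tbl 0x3B, slot 5 ⇒ 0x3E007 (P1/RW1/US1/PS0)
  ✓ 0x3E9F6  — 2 lookups
#2 VA=0x3007AAE (r,kernel):
  lvl0: tbl 0x35, slot 24 ⇒ 0x42007 (P1/RW1/US1/PS0)
  lvl1: tbl 0x42, slot 7 ⇒ 0x43007 (P1/RW1/US1/PS0)
  ✓ 0x43AAE  — 2 lookups
#3 VA=0x380DEA0 (r,kernel):
  lvl0: tbl 0x35, slot 28 ⇒ 0x45007 (P1/RW1/US1/PS0)
  lvl1: tbl 0x45, slot 13 ⇒ 0x46007 (P1/RW1/US1/PS0)
  ✓ 0x46EA0  — 2 lookups
#4 VA=0x2E16DD4 (r,kernel):
  lvl0: tbl 0x35, slot 23 ⇒ 0x48007 (P1/RW1/US1/PS0)
  lvl1: tbl 0x48, slot 22 ⇒ 0x4A007 (P1/RW1/US1/PS0)
  ✓ 0x4ADD4  — 2 lookups

Entries read for #4: 2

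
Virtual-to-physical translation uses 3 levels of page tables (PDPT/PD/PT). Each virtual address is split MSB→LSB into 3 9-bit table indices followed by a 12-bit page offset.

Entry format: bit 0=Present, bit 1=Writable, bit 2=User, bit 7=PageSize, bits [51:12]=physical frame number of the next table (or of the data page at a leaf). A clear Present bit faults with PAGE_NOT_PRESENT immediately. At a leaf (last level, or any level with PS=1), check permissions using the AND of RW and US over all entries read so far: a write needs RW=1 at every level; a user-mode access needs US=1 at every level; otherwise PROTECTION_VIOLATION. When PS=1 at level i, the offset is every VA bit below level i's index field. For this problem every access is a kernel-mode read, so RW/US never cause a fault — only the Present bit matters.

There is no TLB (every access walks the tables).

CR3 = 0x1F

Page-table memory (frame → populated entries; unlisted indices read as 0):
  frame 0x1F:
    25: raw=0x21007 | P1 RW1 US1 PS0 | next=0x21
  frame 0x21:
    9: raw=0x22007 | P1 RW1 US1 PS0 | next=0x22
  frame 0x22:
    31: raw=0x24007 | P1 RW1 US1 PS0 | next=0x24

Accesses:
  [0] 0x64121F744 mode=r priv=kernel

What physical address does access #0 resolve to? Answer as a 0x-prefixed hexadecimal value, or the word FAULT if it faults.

Trace:
#0 VA=0x64121F744 (r,kernel):
  L0 @0x1F[25] → 0x21007  P=1,RW=1,US=1,PS=0
  L1 @0x21[9] → 0x22007  P=1,RW=1,US=1,PS=0
  L2 @0x22[31] → 0x24007  P=1,RW=1,US=1,PS=0
  ✓ 0x24744  — 3 lookups

Access #0 PA: 0x24744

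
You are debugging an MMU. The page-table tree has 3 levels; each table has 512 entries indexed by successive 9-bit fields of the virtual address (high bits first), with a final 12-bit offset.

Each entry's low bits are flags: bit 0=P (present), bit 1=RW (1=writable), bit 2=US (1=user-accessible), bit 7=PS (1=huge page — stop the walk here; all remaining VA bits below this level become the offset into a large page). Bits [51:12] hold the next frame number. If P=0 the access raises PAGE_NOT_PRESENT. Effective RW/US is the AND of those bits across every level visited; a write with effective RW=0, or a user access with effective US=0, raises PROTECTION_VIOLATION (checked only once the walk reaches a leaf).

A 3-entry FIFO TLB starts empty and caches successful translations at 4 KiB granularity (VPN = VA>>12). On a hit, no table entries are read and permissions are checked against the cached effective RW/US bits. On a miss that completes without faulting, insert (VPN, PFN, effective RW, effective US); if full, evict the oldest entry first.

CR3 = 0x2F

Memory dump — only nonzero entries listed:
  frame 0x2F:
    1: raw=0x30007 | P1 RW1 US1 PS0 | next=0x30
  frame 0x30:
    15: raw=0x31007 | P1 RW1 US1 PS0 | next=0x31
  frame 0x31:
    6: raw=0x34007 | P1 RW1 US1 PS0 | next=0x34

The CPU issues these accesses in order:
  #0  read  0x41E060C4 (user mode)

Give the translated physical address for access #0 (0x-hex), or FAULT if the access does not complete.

Walk each access:
#0 VA=0x41E060C4 (r,user):
  L0: frame=0x2F idx=1 entry=0x30007 [P=1 RW=1 US=1 PS=0]
  L1: frame=0x30 idx=15 entry=0x31007 [P=1 RW=1 US=1 PS=0]
  L2: frame=0x31 idx=6 entry=0x34007 [P=1 RW=1 US=1 PS=0]
  ⇒ phys 0x340C4  [3 reads]

Access #0 PA: 0x340C4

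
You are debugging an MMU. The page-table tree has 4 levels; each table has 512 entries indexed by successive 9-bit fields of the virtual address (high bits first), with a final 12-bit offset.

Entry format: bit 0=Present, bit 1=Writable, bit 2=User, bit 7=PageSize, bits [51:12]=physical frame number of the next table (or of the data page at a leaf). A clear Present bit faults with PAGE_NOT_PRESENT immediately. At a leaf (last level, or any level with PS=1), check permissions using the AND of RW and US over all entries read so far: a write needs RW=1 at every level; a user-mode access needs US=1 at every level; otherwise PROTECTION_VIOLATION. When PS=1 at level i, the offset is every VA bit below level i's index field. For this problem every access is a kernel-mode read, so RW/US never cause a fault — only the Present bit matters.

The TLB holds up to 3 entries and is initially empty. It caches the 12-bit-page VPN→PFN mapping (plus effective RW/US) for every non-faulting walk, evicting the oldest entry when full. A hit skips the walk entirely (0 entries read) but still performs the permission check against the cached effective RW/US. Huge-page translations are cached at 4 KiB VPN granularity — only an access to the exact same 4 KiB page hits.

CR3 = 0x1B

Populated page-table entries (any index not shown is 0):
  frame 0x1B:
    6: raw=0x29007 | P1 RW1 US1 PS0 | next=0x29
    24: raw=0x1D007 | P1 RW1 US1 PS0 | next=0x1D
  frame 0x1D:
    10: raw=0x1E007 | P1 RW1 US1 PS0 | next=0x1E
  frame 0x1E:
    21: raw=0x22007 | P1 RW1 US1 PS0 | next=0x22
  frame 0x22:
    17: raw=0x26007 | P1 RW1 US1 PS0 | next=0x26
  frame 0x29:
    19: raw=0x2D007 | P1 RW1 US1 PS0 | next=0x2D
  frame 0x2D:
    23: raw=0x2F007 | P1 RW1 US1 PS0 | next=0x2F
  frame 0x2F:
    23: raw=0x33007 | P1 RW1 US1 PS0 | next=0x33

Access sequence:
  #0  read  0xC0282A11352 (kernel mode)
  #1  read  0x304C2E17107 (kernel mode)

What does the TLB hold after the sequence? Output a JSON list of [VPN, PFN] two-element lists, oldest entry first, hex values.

Trace:
#0 VA=0xC0282A11352 (r,kernel):
  L0: frame=0x1B idx=24 entry=0x1D007 [P=1 RW=1 US=1 PS=0]
  L1: frame=0x1D idx=10 entry=0x1E007 [P=1 RW=1 US=1 PS=0]
  L2: frame=0x1E idx=21 entry=0x22007 [P=1 RW=1 US=1 PS=0]
  L3: frame=0x22 idx=17 entry=0x26007 [P=1 RW=1 US=1 PS=0]
  ⇒ phys 0x26352  [4 reads]
#1 VA=0x304C2E17107 (r,kernel):
  L0: frame=0x1B idx=6 entry=0x29007 [P=1 RW=1 US=1 PS=0]
  L1: frame=0x29 idx=19 entry=0x2D007 [P=1 RW=1 US=1 PS=0]
  L2: frame=0x2D idx=23 entry=0x2F007 [P=1 RW=1 US=1 PS=0]
  L3: frame=0x2F idx=23 entry=0x33007 [P=1 RW=1 US=1 PS=0]
  ⇒ phys 0x33107  [4 reads]

TLB: [["0xC0282A11", "0x26"], ["0x304C2E17", "0x33"]]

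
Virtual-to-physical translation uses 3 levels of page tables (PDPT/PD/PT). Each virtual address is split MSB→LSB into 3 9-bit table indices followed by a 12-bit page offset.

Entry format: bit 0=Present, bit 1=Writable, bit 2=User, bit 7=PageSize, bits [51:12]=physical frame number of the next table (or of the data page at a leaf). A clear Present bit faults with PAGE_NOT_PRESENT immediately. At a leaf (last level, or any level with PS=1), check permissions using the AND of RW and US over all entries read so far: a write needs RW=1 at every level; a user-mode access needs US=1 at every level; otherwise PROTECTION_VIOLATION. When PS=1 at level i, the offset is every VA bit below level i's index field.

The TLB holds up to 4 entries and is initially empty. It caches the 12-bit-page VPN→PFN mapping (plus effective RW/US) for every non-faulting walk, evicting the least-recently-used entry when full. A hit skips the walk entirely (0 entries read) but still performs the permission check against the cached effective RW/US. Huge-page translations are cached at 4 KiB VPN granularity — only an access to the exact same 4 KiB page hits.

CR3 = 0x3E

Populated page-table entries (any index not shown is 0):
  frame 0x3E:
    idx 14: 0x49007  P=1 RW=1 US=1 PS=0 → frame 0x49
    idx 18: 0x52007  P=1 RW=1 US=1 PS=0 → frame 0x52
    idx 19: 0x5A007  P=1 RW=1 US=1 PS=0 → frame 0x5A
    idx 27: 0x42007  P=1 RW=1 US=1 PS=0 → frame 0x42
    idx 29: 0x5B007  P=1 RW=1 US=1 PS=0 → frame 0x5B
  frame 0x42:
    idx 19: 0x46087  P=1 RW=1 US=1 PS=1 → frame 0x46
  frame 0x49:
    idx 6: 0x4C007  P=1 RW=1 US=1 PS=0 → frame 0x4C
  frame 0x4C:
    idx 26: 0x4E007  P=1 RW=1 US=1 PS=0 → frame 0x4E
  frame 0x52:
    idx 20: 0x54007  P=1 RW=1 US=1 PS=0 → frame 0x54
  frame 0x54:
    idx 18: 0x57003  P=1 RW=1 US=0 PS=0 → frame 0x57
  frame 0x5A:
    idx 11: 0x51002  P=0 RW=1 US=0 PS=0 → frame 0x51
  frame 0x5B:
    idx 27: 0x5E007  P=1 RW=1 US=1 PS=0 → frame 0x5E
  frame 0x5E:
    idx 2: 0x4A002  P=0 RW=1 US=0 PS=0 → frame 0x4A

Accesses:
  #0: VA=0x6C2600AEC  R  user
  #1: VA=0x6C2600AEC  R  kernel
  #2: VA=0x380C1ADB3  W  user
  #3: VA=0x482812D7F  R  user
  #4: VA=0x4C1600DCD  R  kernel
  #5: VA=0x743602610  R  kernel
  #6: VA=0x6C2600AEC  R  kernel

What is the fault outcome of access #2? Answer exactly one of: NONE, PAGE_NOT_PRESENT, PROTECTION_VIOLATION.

Per-access translation:
#0 VA=0x6C2600AEC (r,user):
  L0 @0x3E[27] → 0x42007  P=1,RW=1,US=1,PS=0
  L1 @0x42[19] → 0x46087  P=1,RW=1,US=1,PS=1
  ✓ 0x46AEC (huge @L1)  — 2 lookups
#1 VA=0x6C2600AEC (r,kernel):
  TLB hit vpn=0x6C2600 → PA=0x46AEC
#2 VA=0x380C1ADB3 (w,user):
  L0 @0x3E[14] → 0x49007  P=1,RW=1,US=1,PS=0
  L1 @0x49[6] → 0x4C007  P=1,RW=1,US=1,PS=0
  L2 @0x4C[26] → 0x4E007  P=1,RW=1,US=1,PS=0
  ✓ 0x4EDB3  — 3 lookups
#3 VA=0x482812D7F (r,user):
  L0 @0x3E[18] → 0x52007  P=1,RW=1,US=1,PS=0
  L1 @0x52[20] → 0x54007  P=1,RW=1,US=1,PS=0
  L2 @0x54[18] → 0x57003  P=1,RW=1,US=0,PS=0
  → PROTECTION_VIOLATION  (3 entries read)
#4 VA=0x4C1600DCD (r,kernel):
  L0 @0x3E[19] → 0x5A007  P=1,RW=1,US=1,PS=0
  L1 @0x5A[11] → 0x51002  P=0,RW=1,US=0,PS=0
  → PAGE_NOT_PRESENT  (2 entries read)
#5 VA=0x743602610 (r,kernel):
  L0 @0x3E[29] → 0x5B007  P=1,RW=1,US=1,PS=0
  L1 @0x5B[27] → 0x5E007  P=1,RW=1,US=1,PS=0
  L2 @0x5E[2] → 0x4A002  P=0,RW=1,US=0,PS=0
  → PAGE_NOT_PRESENT  (3 entries read)
#6 VA=0x6C2600AEC (r,kernel):
  TLB hit vpn=0x6C2600 → PA=0x46AEC

Access #2 fault: NONE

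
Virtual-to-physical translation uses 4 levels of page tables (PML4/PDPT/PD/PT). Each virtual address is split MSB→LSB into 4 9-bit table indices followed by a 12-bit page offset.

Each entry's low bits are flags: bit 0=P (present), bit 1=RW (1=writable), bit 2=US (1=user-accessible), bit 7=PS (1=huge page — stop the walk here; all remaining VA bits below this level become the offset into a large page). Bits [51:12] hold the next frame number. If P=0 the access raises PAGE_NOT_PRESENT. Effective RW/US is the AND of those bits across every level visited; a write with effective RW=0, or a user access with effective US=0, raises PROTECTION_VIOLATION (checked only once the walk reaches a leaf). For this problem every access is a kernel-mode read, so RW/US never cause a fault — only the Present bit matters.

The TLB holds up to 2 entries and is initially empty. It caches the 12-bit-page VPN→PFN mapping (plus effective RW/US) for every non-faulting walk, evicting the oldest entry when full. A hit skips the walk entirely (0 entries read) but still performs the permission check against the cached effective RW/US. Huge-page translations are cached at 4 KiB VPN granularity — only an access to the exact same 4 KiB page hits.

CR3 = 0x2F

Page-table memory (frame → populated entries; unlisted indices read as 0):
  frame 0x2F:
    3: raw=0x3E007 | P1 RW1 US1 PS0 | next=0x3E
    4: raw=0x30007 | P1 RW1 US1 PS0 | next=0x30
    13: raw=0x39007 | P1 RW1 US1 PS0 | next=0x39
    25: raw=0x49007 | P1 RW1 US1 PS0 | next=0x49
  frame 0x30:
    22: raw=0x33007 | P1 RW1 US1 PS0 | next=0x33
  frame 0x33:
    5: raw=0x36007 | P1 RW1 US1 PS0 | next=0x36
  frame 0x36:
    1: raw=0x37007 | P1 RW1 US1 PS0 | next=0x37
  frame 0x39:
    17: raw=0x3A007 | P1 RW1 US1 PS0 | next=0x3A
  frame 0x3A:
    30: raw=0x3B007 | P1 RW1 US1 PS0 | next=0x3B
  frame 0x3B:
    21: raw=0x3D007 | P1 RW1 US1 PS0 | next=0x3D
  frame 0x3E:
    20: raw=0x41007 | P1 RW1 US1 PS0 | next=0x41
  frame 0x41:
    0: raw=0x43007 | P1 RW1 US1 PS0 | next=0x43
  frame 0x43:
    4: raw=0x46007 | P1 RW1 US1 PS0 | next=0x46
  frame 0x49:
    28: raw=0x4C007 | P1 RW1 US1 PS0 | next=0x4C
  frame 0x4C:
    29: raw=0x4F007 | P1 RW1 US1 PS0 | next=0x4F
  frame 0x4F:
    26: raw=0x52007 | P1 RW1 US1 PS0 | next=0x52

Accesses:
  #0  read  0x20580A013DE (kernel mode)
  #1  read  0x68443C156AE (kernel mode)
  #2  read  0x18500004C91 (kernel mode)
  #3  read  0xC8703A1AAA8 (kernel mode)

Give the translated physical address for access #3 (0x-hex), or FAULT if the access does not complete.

Trace:
#0 VA=0x20580A013DE (r,kernel):
  [0] read 0x2F idx=4: raw=0x30007 flags P=1 W=1 U=1 S=0
  [1] read 0x30 idx=22: raw=0x33007 flags P=1 W=1 U=1 S=0
  [2] read 0x33 idx=5: raw=0x36007 flags P=1 W=1 U=1 S=0
  [3] read 0x36 idx=1: raw=0x37007 flags P=1 W=1 U=1 S=0
  → PA=0x373DE  (4 entries read)
#1 VA=0x68443C156AE (r,kernel):
  [0] read 0x2F idx=13: raw=0x39007 flags P=1 W=1 U=1 S=0
  [1] read 0x39 idx=17: raw=0x3A007 flags P=1 W=1 U=1 S=0
  [2] read 0x3A idx=30: raw=0x3B007 flags P=1 W=1 U=1 S=0
  [3] read 0x3B idx=21: raw=0x3D007 flags P=1 W=1 U=1 S=0
  → PA=0x3D6AE  (4 entries read)
#2 VA=0x18500004C91 (r,kernel):
  [0] read 0x2F idx=3: raw=0x3E007 flags P=1 W=1 U=1 S=0
  [1] read 0x3E idx=20: raw=0x41007 flags P=1 W=1 U=1 S=0
  [2] read 0x41 idx=0: raw=0x43007 flags P=1 W=1 U=1 S=0
  [3] read 0x43 idx=4: raw=0x46007 flags P=1 W=1 U=1 S=0
  → PA=0x46C91  (4 entries read)
#3 VA=0xC8703A1AAA8 (r,kernel):
  [0] read 0x2F idx=25: raw=0x49007 flags P=1 W=1 U=1 S=0
  [1] read 0x49 idx=28: raw=0x4C007 flags P=1 W=1 U=1 S=0
  [2] read 0x4C idx=29: raw=0x4F007 flags P=1 W=1 U=1 S=0
  [3] read 0x4F idx=26: raw=0x52007 flags P=1 W=1 U=1 S=0
  → PA=0x52AA8  (4 entries read)

Access #3 PA: 0x52AA8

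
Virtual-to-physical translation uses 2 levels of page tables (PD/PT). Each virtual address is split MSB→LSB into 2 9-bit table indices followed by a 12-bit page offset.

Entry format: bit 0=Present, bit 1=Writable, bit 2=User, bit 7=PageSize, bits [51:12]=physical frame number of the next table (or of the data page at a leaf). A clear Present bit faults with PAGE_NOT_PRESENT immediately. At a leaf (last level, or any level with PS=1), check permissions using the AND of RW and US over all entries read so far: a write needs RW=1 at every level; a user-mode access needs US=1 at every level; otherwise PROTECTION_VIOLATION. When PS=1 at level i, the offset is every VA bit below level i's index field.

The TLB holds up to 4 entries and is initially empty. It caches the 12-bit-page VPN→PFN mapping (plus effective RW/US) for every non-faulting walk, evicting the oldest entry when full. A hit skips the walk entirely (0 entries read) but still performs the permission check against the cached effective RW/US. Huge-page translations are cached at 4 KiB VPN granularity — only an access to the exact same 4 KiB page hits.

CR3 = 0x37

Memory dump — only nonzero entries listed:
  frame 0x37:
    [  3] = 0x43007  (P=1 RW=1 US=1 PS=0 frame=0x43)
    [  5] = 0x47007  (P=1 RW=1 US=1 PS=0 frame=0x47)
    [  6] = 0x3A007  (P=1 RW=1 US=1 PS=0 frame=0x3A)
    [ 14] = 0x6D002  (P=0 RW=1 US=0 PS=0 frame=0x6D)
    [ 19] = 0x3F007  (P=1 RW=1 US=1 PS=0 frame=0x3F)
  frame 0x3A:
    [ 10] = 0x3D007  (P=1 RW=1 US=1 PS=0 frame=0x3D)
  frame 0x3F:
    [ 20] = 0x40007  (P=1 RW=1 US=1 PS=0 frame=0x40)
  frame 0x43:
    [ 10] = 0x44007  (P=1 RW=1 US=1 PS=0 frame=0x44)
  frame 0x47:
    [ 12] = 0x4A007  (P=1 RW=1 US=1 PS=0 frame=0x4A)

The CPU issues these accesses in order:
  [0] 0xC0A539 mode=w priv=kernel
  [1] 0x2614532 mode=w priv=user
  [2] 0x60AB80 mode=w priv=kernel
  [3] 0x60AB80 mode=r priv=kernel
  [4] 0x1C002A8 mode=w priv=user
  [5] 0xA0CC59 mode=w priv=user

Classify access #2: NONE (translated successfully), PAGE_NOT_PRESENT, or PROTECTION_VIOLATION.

Walk each access:
#0 VA=0xC0A539 (w,kernel):
  lvl0: tbl 0x37, slot 6 ⇒ 0x3A007 (P1/RW1/US1/PS0)
  lvl1: tbl 0x3A, slot 10 ⇒ 0x3D007 (P1/RW1/US1/PS0)
  ⇒ phys 0x3D539  [2 reads]
#1 VA=0x2614532 (w,user):
  lvl0: tbl 0x37, slot 19 ⇒ 0x3F007 (P1/RW1/US1/PS0)
  lvl1: tbl 0x3F, slot 20 ⇒ 0x40007 (P1/RW1/US1/PS0)
  ⇒ phys 0x40532  [2 reads]
#2 VA=0x60AB80 (w,kernel):
  lvl0: tbl 0x37, slot 3 ⇒ 0x43007 (P1/RW1/US1/PS0)
  lvl1: tbl 0x43, slot 10 ⇒ 0x44007 (P1/RW1/US1/PS0)
  ⇒ phys 0x44B80  [2 reads]
#3 VA=0x60AB80 (r,kernel):
  TLB hit vpn=0x60A → PA=0x44B80
#4 VA=0x1C002A8 (w,user):
  lvl0: tbl 0x37, slot 14 ⇒ 0x6D002 (P0/RW1/US0/PS0)
  ✗ PAGE_NOT_PRESENT  [1 reads]
#5 VA=0xA0CC59 (w,user):
  lvl0: tbl 0x37, slot 5 ⇒ 0x47007 (P1/RW1/US1/PS0)
  lvl1: tbl 0x47, slot 12 ⇒ 0x4A007 (P1/RW1/US1/PS0)
  ⇒ phys 0x4AC59  [2 reads]

Access #2 fault: NONE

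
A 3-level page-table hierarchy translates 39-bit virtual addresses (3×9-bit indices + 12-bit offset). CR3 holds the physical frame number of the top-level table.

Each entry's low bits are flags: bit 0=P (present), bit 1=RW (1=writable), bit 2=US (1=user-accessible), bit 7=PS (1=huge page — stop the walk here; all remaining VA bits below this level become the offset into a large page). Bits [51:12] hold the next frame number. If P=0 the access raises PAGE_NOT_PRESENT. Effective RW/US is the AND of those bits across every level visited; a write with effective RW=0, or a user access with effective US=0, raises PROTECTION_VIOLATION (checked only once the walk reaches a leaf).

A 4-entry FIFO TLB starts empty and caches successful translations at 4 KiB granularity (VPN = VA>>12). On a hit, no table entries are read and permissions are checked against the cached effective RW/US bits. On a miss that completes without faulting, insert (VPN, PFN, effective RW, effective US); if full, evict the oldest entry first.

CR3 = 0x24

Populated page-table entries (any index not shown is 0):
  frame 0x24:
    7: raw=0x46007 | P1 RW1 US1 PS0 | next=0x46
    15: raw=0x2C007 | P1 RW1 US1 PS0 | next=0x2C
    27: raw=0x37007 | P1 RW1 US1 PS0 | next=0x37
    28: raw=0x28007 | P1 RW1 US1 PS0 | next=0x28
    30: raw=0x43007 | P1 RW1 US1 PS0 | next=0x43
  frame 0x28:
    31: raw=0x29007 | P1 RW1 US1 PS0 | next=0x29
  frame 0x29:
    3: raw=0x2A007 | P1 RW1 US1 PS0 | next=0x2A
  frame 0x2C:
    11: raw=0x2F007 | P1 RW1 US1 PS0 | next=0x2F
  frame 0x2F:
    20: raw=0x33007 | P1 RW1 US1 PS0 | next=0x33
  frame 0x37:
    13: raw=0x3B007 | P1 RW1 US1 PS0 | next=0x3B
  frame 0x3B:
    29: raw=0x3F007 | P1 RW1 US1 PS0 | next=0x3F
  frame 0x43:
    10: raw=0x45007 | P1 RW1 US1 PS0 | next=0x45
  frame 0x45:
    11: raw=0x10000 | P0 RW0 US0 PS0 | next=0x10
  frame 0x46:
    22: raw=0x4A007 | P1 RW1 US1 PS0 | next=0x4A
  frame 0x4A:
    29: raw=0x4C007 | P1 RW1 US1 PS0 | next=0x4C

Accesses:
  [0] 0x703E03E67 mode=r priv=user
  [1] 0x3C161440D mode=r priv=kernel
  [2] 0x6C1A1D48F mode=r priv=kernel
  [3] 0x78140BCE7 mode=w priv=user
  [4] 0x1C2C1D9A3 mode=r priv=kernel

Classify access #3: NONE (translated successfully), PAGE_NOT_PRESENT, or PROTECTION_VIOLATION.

Walk each access:
#0 VA=0x703E03E67 (r,user):
  lvl0: tbl 0x24, slot 28 ⇒ 0x28007 (P1/RW1/US1/PS0)
  lvl1: tbl 0x28, slot 31 ⇒ 0x29007 (P1/RW1/US1/PS0)
  lvl2: tbl 0x29, slot 3 ⇒ 0x2A007 (P1/RW1/US1/PS0)
  → PA=0x2AE67  (3 entries read)
#1 VA=0x3C161440D (r,kernel):
  lvl0: tbl 0x24, slot 15 ⇒ 0x2C007 (P1/RW1/US1/PS0)
  lvl1: tbl 0x2C, slot 11 ⇒ 0x2F007 (P1/RW1/US1/PS0)
  lvl2: tbl 0x2F, slot 20 ⇒ 0x33007 (P1/RW1/US1/PS0)
  → PA=0x3340D  (3 entries read)
#2 VA=0x6C1A1D48F (r,kernel):
  lvl0: tbl 0x24, slot 27 ⇒ 0x37007 (P1/RW1/US1/PS0)
  lvl1: tbl 0x37, slot 13 ⇒ 0x3B007 (P1/RW1/US1/PS0)
  lvl2: tbl 0x3B, slot 29 ⇒ 0x3F007 (P1/RW1/US1/PS0)
  → PA=0x3F48F  (3 entries read)
#3 VA=0x78140BCE7 (w,user):
  lvl0: tbl 0x24, slot 30 ⇒ 0x43007 (P1/RW1/US1/PS0)
  lvl1: tbl 0x43, slot 10 ⇒ 0x45007 (P1/RW1/US1/PS0)
  lvl2: tbl 0x45, slot 11 ⇒ 0x10000 (P0/RW0/US0/PS0)
  ✗ PAGE_NOT_PRESENT  [3 reads]
#4 VA=0x1C2C1D9A3 (r,kernel):
  lvl0: tbl 0x24, slot 7 ⇒ 0x46007 (P1/RW1/US1/PS0)
  lvl1: tbl 0x46, slot 22 ⇒ 0x4A007 (P1/RW1/US1/PS0)
  lvl2: tbl 0x4A, slot 29 ⇒ 0x4C007 (P1/RW1/US1/PS0)
  → PA=0x4C9A3  (3 entries read)

Access #3 fault: PAGE_NOT_PRESENT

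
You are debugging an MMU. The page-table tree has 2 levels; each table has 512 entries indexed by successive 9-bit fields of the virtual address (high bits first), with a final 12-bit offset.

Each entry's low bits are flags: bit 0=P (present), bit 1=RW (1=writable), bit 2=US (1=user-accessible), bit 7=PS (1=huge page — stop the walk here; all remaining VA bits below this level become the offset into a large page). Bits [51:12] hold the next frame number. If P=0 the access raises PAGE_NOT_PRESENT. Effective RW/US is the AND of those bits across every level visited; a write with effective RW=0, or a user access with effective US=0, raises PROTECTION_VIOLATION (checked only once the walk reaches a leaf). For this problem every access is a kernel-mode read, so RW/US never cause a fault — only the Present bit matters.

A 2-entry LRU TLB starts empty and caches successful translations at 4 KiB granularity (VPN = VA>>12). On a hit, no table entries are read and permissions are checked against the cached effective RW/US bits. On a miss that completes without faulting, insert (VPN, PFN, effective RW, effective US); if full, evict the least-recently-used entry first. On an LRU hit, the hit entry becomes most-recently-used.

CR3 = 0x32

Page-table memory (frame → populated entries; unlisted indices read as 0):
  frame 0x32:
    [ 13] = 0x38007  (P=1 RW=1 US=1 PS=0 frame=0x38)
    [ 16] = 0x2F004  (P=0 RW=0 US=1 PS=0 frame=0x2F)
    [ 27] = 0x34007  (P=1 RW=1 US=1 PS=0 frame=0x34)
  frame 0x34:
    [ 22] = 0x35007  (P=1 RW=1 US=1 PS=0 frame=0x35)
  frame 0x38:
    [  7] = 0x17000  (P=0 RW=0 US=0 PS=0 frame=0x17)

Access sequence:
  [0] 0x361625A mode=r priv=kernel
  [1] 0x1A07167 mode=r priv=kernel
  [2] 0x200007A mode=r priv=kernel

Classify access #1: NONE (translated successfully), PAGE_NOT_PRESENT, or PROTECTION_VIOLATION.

Per-access translation:
#0 VA=0x361625A (r,kernel):
  lvl0: tbl 0x32, slot 27 ⇒ 0x34007 (P1/RW1/US1/PS0)
  lvl1: tbl 0x34, slot 22 ⇒ 0x35007 (P1/RW1/US1/PS0)
  ✓ 0x3525A  — 2 lookups
#1 VA=0x1A07167 (r,kernel):
  lvl0: tbl 0x32, slot 13 ⇒ 0x38007 (P1/RW1/US1/PS0)
  lvl1: tbl 0x38, slot 7 ⇒ 0x17000 (P0/RW0/US0/PS0)
  → PAGE_NOT_PRESENT  (2 entries read)
#2 VA=0x200007A (r,kernel):
  lvl0: tbl 0x32, slot 16 ⇒ 0x2F004 (P0/RW0/US1/PS0)
  → PAGE_NOT_PRESENT  (1 entries read)

Access #1 fault: PAGE_NOT_PRESENT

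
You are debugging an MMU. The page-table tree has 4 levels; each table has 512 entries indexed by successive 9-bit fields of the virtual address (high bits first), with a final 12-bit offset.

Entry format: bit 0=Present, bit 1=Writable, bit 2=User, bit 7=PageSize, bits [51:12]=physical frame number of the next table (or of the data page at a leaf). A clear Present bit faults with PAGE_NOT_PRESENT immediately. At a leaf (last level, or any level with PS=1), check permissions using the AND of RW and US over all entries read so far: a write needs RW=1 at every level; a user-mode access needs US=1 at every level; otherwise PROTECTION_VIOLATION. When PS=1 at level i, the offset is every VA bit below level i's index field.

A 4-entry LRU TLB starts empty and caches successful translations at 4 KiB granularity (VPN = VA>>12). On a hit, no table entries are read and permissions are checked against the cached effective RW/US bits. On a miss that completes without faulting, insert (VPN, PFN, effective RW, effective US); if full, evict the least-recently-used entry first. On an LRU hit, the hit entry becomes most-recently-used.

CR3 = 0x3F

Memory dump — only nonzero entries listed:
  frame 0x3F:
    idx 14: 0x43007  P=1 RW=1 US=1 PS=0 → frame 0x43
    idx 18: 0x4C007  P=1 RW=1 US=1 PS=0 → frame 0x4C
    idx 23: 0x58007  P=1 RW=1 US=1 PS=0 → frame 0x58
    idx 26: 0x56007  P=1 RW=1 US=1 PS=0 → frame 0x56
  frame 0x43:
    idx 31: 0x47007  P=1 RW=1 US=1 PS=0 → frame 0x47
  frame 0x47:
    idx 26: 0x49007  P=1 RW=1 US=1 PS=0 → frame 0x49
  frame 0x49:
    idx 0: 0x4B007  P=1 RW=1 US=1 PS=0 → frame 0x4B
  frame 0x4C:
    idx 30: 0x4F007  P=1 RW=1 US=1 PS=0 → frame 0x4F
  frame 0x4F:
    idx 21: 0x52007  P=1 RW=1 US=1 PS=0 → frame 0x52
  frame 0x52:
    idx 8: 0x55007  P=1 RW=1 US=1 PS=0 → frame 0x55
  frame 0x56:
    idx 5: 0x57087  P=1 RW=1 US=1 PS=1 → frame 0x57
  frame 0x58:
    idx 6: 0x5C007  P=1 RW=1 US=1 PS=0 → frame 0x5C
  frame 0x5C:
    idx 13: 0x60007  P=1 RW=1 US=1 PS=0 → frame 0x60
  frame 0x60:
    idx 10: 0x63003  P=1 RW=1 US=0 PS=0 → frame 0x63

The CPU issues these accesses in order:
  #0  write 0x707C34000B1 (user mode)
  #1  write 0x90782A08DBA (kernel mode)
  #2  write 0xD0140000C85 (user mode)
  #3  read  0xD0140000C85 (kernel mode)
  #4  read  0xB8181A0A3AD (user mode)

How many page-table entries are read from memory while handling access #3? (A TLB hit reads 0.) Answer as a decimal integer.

Walk each access:
#0 VA=0x707C34000B1 (w,user):
  [0] read 0x3F idx=14: raw=0x43007 flags P=1 W=1 U=1 S=0
  [1] read 0x43 idx=31: raw=0x47007 flags P=1 W=1 U=1 S=0
  [2] read 0x47 idx=26: raw=0x49007 flags P=1 W=1 U=1 S=0
  [3] read 0x49 idx=0: raw=0x4B007 flags P=1 W=1 U=1 S=0
  ✓ 0x4B0B1  — 4 lookups
#1 VA=0x90782A08DBA (w,kernel):
  [0] read 0x3F idx=18: raw=0x4C007 flags P=1 W=1 U=1 S=0
  [1] read 0x4C idx=30: raw=0x4F007 flags P=1 W=1 U=1 S=0
  [2] read 0x4F idx=21: raw=0x52007 flags P=1 W=1 U=1 S=0
  [3] read 0x52 idx=8: raw=0x55007 flags P=1 W=1 U=1 S=0
  ✓ 0x55DBA  — 4 lookups
#2 VA=0xD0140000C85 (w,user):
  [0] read 0x3F idx=26: raw=0x56007 flags P=1 W=1 U=1 S=0
  [1] read 0x56 idx=5: raw=0x57087 flags P=1 W=1 U=1 S=1
  ✓ 0x57C85 (huge @L1)  — 2 lookups
#3 VA=0xD0140000C85 (r,kernel):
  TLB hit vpn=0xD0140000 → PA=0x57C85
#4 VA=0xB8181A0A3AD (r,user):
  [0] read 0x3F idx=23: raw=0x58007 flags P=1 W=1 U=1 S=0
  [1] read 0x58 idx=6: raw=0x5C007 flags P=1 W=1 U=1 S=0
  [2] read 0x5C idx=13: raw=0x60007 flags P=1 W=1 U=1 S=0
  [3] read 0x60 idx=10: raw=0x63003 flags P=1 W=1 U=0 S=0
  ✗ PROTECTION_VIOLATION  [4 reads]

Entries read for #3: 0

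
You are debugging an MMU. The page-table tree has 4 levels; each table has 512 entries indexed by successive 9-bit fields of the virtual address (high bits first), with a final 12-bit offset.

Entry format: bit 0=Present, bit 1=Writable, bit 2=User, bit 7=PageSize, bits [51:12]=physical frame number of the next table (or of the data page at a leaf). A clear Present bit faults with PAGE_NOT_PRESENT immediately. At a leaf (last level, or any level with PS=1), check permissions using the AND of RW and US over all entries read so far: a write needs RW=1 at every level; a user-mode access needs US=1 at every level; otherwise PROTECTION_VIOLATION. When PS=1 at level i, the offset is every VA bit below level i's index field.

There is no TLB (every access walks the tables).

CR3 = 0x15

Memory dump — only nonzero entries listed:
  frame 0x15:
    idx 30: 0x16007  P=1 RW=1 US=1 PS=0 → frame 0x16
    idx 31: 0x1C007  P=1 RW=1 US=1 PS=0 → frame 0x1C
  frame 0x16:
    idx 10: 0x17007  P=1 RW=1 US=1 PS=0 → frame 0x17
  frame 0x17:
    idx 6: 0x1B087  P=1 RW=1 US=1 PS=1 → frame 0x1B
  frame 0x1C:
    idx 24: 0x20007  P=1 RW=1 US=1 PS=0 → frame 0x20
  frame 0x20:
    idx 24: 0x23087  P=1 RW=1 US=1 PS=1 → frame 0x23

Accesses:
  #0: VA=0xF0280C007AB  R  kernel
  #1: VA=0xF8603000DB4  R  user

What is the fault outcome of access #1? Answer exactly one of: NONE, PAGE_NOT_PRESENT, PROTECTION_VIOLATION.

Walk each access:
#0 VA=0xF0280C007AB (r,kernel):
  [0] read 0x15 idx=30: raw=0x16007 flags P=1 W=1 U=1 S=0
  [1] read 0x16 idx=10: raw=0x17007 flags P=1 W=1 U=1 S=0
  [2] read 0x17 idx=6: raw=0x1B087 flags P=1 W=1 U=1 S=1
  → PA=0x1B7AB (huge @L2)  (3 entries read)
#1 VA=0xF8603000DB4 (r,user):
  [0] read 0x15 idx=31: raw=0x1C007 flags P=1 W=1 U=1 S=0
  [1] read 0x1C idx=24: raw=0x20007 flags P=1 W=1 U=1 S=0
  [2] read 0x20 idx=24: raw=0x23087 flags P=1 W=1 U=1 S=1
  → PA=0x23DB4 (huge @L2)  (3 entries read)

Access #1 fault: NONE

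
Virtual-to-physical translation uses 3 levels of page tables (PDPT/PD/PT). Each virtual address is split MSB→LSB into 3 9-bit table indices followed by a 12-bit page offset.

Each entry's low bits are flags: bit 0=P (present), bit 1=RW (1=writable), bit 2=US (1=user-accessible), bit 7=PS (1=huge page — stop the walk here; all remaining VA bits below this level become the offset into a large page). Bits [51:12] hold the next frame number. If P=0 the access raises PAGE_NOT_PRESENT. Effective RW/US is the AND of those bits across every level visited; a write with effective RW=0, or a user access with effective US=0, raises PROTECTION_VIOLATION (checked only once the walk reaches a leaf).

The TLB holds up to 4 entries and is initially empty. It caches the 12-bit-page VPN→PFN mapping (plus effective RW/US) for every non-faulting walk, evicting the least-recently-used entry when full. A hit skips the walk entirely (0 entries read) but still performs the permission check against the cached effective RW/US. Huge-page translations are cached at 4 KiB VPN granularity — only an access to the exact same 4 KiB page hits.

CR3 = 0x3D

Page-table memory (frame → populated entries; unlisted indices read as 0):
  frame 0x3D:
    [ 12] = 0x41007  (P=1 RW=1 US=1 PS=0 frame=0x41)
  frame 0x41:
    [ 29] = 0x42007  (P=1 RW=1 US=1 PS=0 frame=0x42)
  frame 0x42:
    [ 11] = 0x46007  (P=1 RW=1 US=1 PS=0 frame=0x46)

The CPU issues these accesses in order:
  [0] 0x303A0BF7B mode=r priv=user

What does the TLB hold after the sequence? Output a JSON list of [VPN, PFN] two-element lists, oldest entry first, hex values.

Per-access translation:
#0 VA=0x303A0BF7B (r,user):
  L0 @0x3D[12] → 0x41007  P=1,RW=1,US=1,PS=0
  L1 @0x41[29] → 0x42007  P=1,RW=1,US=1,PS=0
  L2 @0x42[11] → 0x46007  P=1,RW=1,US=1,PS=0
  ✓ 0x46F7B  — 3 lookups

TLB: [["0x303A0B", "0x46"]]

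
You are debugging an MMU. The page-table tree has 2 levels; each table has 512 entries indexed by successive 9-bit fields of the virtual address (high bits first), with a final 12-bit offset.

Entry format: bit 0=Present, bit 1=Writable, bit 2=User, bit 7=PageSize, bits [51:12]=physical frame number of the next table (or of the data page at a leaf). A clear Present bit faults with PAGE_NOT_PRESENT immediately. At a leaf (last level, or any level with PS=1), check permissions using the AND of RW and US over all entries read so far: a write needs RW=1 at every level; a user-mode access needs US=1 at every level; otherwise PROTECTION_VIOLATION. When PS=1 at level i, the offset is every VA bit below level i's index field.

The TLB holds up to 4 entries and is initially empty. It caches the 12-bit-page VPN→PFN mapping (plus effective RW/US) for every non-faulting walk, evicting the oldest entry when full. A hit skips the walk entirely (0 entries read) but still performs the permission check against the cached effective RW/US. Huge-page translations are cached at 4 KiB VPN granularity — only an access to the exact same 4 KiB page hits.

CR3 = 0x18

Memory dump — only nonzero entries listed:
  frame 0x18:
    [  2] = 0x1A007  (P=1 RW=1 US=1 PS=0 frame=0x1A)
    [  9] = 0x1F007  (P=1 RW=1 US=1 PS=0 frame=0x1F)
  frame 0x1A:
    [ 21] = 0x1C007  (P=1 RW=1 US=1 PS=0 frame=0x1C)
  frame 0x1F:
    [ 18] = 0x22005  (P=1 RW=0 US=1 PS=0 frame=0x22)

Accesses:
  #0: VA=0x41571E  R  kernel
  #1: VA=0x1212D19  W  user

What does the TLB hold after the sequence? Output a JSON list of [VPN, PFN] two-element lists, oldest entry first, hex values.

Trace:
#0 VA=0x41571E (r,kernel):
  lvl0: tbl 0x18, slot 2 ⇒ 0x1A007 (P1/RW1/US1/PS0)
  lvl1: tbl 0x1A, slot 21 ⇒ 0x1C007 (P1/RW1/US1/PS0)
  ⇒ phys 0x1C71E  [2 reads]
#1 VA=0x1212D19 (w,user):
  lvl0: tbl 0x18, slot 9 ⇒ 0x1F007 (P1/RW1/US1/PS0)
  lvl1: tbl 0x1F, slot 18 ⇒ 0x22005 (P1/RW0/US1/PS0)
  → PROTECTION_VIOLATION  (2 entries read)

TLB: [["0x415", "0x1C"]]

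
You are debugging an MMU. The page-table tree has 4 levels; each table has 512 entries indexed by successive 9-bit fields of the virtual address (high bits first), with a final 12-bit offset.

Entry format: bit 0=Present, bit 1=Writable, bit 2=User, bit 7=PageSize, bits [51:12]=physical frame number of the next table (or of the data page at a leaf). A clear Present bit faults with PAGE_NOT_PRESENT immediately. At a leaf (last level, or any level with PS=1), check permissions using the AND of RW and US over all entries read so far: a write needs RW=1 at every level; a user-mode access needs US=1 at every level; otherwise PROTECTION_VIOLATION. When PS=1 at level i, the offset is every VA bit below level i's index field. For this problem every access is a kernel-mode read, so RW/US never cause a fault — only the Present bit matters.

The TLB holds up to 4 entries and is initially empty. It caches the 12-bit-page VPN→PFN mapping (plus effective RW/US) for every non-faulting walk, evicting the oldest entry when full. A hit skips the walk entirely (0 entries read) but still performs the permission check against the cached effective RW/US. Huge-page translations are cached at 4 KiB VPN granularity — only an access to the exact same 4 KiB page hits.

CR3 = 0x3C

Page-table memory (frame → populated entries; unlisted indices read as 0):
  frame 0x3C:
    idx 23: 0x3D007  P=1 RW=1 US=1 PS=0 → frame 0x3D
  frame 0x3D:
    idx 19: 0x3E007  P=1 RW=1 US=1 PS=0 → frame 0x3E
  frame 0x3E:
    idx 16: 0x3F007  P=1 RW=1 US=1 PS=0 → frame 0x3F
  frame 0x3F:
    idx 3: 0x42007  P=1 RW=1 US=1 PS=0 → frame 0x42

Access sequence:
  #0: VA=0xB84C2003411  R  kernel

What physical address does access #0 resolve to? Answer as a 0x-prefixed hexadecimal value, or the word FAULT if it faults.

Per-access translation:
#0 VA=0xB84C2003411 (r,kernel):
  lvl0: tbl 0x3C, slot 23 ⇒ 0x3D007 (P1/RW1/US1/PS0)
  lvl1: tbl 0x3D, slot 19 ⇒ 0x3E007 (P1/RW1/US1/PS0)
  lvl2: tbl 0x3E, slot 16 ⇒ 0x3F007 (P1/RW1/US1/PS0)
  lvl3: tbl 0x3F, slot 3 ⇒ 0x42007 (P1/RW1/US1/PS0)
  → PA=0x42411  (4 entries read)

Access #0 PA: 0x42411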